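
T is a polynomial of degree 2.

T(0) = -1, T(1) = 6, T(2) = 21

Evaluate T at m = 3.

Write T(m) = am² + bm + c; the 3 given values yield a linear system in the 3 coefficients.
Solving, T(m) = 4m² + 3m - 1.
Then T(3) = 44.

44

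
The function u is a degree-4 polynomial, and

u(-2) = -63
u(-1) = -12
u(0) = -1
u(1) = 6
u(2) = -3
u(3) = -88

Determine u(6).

Write u(n) = an^4 + bn³ + cn² + dn + e; the 6 given values yield a linear system in the 5 coefficients.
Solving, u(n) = -2n^4 + 2n³ + 7n - 1.
Then u(6) = -2119.

-2119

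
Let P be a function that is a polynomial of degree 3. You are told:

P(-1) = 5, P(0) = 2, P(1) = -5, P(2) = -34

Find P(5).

Write P(x) = ax³ + bx² + cx + d; the 4 given values yield a linear system in the 4 coefficients.
Solving, P(x) = -3x³ - 2x² - 2x + 2.
Then P(5) = -433.

-433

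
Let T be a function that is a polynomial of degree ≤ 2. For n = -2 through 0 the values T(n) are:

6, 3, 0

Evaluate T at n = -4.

12

First differences: -3, -3.
Level-1 differences are constant, so T has degree 1.
Fitting a degree-1 polynomial gives T(n) = -3n.
Then T(-4) = 12.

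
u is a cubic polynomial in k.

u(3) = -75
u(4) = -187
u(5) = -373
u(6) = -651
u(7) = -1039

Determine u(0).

-3

Write u(k) = ak³ + bk² + ck + d; the 5 given values yield a linear system in the 4 coefficients.
Solving, u(k) = -3k³ - k² + 6k - 3.
Then u(0) = -3.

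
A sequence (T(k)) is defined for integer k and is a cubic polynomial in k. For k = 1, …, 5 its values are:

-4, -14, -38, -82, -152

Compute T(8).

-578

First differences: -10, -24, -44, -70. Second differences: -14, -20, -26. Third differences: -6, -6.
Level-3 differences are constant, so T has degree 3.
Fitting a degree-3 polynomial gives T(k) = -k³ - k² - 2.
Then T(8) = -578.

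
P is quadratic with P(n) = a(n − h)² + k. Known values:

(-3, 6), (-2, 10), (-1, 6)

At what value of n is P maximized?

First differences 4, -4; second difference -8 = 2a, so a = -4.
Expanding, the n-coefficient is −2ah = 8h; matching it to the data gives h = -2, and then k = 10.
So P(n) = -4(n + 2)² + 10.
Hence h = -2.

-2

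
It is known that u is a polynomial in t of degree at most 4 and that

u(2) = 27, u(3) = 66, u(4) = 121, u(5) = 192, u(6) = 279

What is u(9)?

Write u(t) = at^4 + bt³ + ct² + dt + e; the 5 given values yield a linear system in the 5 coefficients.
Solving, the top 2 coefficients vanish, and u(t) = 8t² - t - 3.
Then u(9) = 636.

636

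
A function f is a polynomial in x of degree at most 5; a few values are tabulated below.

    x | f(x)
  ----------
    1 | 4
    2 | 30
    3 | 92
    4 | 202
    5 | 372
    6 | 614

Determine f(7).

Write f(x) = ax^5 + bx^4 + cx³ + dx² + ex + p; the 6 given values yield a linear system in the 6 coefficients.
Solving, the top 2 coefficients vanish, and f(x) = 2x³ + 6x² - 6x + 2.
Then f(7) = 940.

940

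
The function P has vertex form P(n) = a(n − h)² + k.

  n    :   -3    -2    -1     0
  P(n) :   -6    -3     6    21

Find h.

-3

First differences 3, 9, 15; second difference 6 = 2a, so a = 3.
Expanding, the n-coefficient is −2ah = -6h; matching it to the data gives h = -3, and then k = -6.
So P(n) = 3(n + 3)² − 6.
Hence h = -3.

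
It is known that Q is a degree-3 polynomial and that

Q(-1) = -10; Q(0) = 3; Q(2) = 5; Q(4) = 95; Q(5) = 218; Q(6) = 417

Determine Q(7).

Write Q(k) = ak³ + bk² + ck + d; the 6 given values yield a linear system in the 4 coefficients.
Solving, Q(k) = 3k³ - 7k² + 3k + 3.
Then Q(7) = 710.

710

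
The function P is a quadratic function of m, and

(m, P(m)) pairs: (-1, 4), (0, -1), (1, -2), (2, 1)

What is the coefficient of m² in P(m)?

First differences: -5, -1, 3. Second differences: 4, 4.
Level-2 differences are constant, so P has degree 2.
Fitting a degree-2 polynomial gives P(m) = 2m² - 3m - 1.
The coefficient of m² is 2.

2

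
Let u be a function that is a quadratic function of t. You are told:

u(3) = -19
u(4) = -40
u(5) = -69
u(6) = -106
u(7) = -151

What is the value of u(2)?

Write u(t) = at² + bt + c; the 5 given values yield a linear system in the 3 coefficients.
Solving, u(t) = -4t² + 7t - 4.
Then u(2) = -6.

-6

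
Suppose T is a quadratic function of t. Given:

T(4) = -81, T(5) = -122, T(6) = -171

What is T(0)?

3

Write T(t) = at² + bt + c; the 3 given values yield a linear system in the 3 coefficients.
Solving, T(t) = -4t² - 5t + 3.
The constant term is T(0) = 3.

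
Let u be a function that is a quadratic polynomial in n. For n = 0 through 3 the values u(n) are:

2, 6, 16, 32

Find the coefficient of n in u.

1

First differences: 4, 10, 16. Second differences: 6, 6.
Level-2 differences are constant, so u has degree 2.
Fitting a degree-2 polynomial gives u(n) = 3n² + n + 2.
The coefficient of n is 1.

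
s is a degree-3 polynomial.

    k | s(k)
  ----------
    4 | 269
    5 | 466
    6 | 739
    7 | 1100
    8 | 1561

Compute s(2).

55

First differences: 197, 273, 361, 461. Second differences: 76, 88, 100. Third differences: 12, 12.
Level-3 differences are constant, so s has degree 3.
Fitting a degree-3 polynomial gives s(k) = 2k³ + 8k² + 3k + 1.
Then s(2) = 55.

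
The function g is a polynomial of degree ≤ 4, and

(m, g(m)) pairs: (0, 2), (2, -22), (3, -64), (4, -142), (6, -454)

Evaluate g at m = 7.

Write g(m) = am^4 + bm³ + cm² + dm + e; the 5 given values yield a linear system in the 5 coefficients.
Solving, the leading coefficient vanishes, and g(m) = -2m³ - 4m + 2.
Then g(7) = -712.

-712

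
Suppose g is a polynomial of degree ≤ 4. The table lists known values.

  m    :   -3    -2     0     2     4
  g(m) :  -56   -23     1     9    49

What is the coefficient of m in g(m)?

Write g(m) = am^4 + bm³ + cm² + dm + e; the 5 given values yield a linear system in the 5 coefficients.
Solving, the leading coefficient vanishes, and g(m) = m³ - 2m² + 4m + 1.
The coefficient of m is 4.

4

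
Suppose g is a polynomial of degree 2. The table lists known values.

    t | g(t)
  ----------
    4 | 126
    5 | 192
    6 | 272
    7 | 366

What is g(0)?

2

Write g(t) = at² + bt + c; the 4 given values yield a linear system in the 3 coefficients.
Solving, g(t) = 7t² + 3t + 2.
The constant term is g(0) = 2.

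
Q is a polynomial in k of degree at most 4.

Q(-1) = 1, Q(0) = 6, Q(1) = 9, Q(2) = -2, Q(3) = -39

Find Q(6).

-426

Write Q(k) = ak^4 + bk³ + ck² + dk + e; the 5 given values yield a linear system in the 5 coefficients.
Solving, the leading coefficient vanishes, and Q(k) = -2k³ - k² + 6k + 6.
Then Q(6) = -426.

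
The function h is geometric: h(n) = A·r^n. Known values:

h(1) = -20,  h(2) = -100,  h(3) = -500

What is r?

Consecutive ratio: -100/(-20) = 5, and -500/(-100) = 5, so r = 5.
Then A·5^1 = -20 gives A = -4, and h(n) = -4·5^n.

5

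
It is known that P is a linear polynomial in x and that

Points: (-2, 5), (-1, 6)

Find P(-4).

Write P(x) = ax + b; the 2 given values yield a linear system in the 2 coefficients.
Solving, P(x) = x + 7.
Then P(-4) = 3.

3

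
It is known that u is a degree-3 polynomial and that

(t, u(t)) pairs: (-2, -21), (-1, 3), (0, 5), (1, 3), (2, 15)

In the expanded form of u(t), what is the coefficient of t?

First differences: 24, 2, -2, 12. Second differences: -22, -4, 14. Third differences: 18, 18.
Level-3 differences are constant, so u has degree 3.
Fitting a degree-3 polynomial gives u(t) = 3t³ - 2t² - 3t + 5.
The coefficient of t is -3.

-3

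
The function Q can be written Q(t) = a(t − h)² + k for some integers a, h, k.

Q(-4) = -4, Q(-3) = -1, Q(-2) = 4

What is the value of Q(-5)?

First differences 3, 5; second difference 2 = 2a, so a = 1.
Expanding, the t-coefficient is −2ah = -2h; matching it to the data gives h = -5, and then k = -5.
So Q(t) = 1(t + 5)² − 5.
Q(-5) = 1·0² − 5 = -5.

-5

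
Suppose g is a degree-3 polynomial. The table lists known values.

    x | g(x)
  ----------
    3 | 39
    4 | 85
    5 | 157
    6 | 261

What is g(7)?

Write g(x) = ax³ + bx² + cx + d; the 4 given values yield a linear system in the 4 coefficients.
Solving, g(x) = x³ + x² + 2x - 3.
Then g(7) = 403.

403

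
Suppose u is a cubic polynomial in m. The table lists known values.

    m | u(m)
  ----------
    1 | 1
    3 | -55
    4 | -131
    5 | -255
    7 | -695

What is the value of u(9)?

-1471

Write u(m) = am³ + bm² + cm + d; the 5 given values yield a linear system in the 4 coefficients.
Solving, u(m) = -2m³ - 2m + 5.
Then u(9) = -1471.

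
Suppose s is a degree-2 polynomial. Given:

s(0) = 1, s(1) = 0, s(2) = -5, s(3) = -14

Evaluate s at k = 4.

First differences: -1, -5, -9. Second differences: -4, -4.
Level-2 differences are constant, so s has degree 2.
Fitting a degree-2 polynomial gives s(k) = -2k² + k + 1.
Then s(4) = -27.

-27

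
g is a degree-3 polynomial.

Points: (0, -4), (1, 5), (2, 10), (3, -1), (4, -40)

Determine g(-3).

65

First differences: 9, 5, -11, -39. Second differences: -4, -16, -28. Third differences: -12, -12.
Level-3 differences are constant, so g has degree 3.
Fitting a degree-3 polynomial gives g(n) = -2n³ + 4n² + 7n - 4.
Then g(-3) = 65.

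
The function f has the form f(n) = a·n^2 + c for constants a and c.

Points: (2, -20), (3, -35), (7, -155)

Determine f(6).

-116

From f(2) = -20 and f(3) = -35: 4a + c = -20 and 9a + c = -35.
Subtracting: 5a = -15, so a = -3; then c = -20 − (-3)·4 = -8.
So f(n) = -3n² − 8, and f(6) = -116.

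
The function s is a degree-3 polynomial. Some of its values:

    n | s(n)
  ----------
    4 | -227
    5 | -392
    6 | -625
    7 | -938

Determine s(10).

-2477

Write s(n) = an³ + bn² + cn + d; the 4 given values yield a linear system in the 4 coefficients.
Solving, s(n) = -2n³ - 4n² - 7n - 7.
Then s(10) = -2477.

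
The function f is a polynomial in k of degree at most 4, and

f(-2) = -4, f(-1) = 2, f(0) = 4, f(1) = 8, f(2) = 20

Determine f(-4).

First differences: 6, 2, 4, 12. Second differences: -4, 2, 8. Third differences: 6, 6.
Level-3 differences are constant, so f has degree 3.
Fitting a degree-3 polynomial gives f(k) = k³ + k² + 2k + 4.
Then f(-4) = -52.

-52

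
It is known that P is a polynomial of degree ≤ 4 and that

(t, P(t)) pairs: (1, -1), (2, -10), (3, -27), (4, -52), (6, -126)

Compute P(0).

0

Write P(t) = at^4 + bt³ + ct² + dt + e; the 5 given values yield a linear system in the 5 coefficients.
Solving, the top 2 coefficients vanish, and P(t) = -4t² + 3t.
Then P(0) = 0.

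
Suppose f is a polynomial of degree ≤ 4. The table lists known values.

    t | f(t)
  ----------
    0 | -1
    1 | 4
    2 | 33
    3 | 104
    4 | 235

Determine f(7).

1168

First differences: 5, 29, 71, 131. Second differences: 24, 42, 60. Third differences: 18, 18.
Level-3 differences are constant, so f has degree 3.
Fitting a degree-3 polynomial gives f(t) = 3t³ + 3t² - t - 1.
Then f(7) = 1168.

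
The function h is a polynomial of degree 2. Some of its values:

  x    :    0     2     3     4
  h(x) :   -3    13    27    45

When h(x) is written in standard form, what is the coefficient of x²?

Write h(x) = ax² + bx + c; the 4 given values yield a linear system in the 3 coefficients.
Solving, h(x) = 2x² + 4x - 3.
The coefficient of x² is 2.

2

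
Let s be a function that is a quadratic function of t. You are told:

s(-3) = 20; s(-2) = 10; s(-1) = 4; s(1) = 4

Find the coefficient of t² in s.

Write s(t) = at² + bt + c; the 4 given values yield a linear system in the 3 coefficients.
Solving, s(t) = 2t² + 2.
The coefficient of t² is 2.

2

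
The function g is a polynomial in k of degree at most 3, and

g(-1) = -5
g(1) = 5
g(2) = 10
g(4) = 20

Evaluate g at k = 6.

30

Write g(k) = ak³ + bk² + ck + d; the 4 given values yield a linear system in the 4 coefficients.
Solving, the top 2 coefficients vanish, and g(k) = 5k.
Then g(6) = 30.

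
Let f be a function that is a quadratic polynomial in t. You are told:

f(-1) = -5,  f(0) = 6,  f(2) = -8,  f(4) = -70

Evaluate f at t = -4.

-110

Write f(t) = at² + bt + c; the 4 given values yield a linear system in the 3 coefficients.
Solving, f(t) = -6t² + 5t + 6.
Then f(-4) = -110.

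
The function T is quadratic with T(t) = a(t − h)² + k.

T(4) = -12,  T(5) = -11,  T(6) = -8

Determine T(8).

4

First differences 1, 3; second difference 2 = 2a, so a = 1.
Expanding, the t-coefficient is −2ah = -2h; matching it to the data gives h = 4, and then k = -12.
So T(t) = 1(t − 4)² − 12.
T(8) = 1·4² − 12 = 4.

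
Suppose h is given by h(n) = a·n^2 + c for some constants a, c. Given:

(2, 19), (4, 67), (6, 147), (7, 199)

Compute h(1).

7

From h(2) = 19 and h(4) = 67: 4a + c = 19 and 16a + c = 67.
Subtracting: 12a = 48, so a = 4; then c = 19 − 4·4 = 3.
So h(n) = 4n² + 3, and h(1) = 7.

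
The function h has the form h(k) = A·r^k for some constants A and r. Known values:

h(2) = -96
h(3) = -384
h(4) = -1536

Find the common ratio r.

Consecutive ratio: -384/(-96) = 4, and -1536/(-384) = 4, so r = 4.
Then A·4^2 = -96 gives A = -6, and h(k) = -6·4^k.

4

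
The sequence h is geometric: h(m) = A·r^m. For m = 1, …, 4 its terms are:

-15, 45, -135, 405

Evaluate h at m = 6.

3645

Consecutive ratio: 45/(-15) = -3, and -135/45 = -3, so r = -3.
Then A·(-3)^1 = -15 gives A = 5, and h(m) = 5·(-3)^m.
h(6) = 5·(-3)^6 = 3645.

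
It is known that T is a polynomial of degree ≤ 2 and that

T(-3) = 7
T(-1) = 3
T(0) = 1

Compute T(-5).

Write T(m) = am² + bm + c; the 3 given values yield a linear system in the 3 coefficients.
Solving, the leading coefficient vanishes, and T(m) = -2m + 1.
Then T(-5) = 11.

11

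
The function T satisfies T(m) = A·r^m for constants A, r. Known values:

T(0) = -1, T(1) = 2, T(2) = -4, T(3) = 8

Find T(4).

-16

Consecutive ratio: 2/(-1) = -2, and -4/2 = -2, so r = -2.
Then A·(-2)^0 = -1 gives A = -1, and T(m) = -1·(-2)^m.
T(4) = -1·(-2)^4 = -16.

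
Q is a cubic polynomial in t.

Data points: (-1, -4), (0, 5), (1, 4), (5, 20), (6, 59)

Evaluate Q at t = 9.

356

Write Q(t) = at³ + bt² + ct + d; the 5 given values yield a linear system in the 4 coefficients.
Solving, Q(t) = t³ - 5t² + 3t + 5.
Then Q(9) = 356.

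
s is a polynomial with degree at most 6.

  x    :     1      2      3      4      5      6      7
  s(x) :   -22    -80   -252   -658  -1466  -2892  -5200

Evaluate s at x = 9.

-13758

First differences: -58, -172, -406, -808, -1426, -2308. Second differences: -114, -234, -402, -618, -882. Third differences: -120, -168, -216, -264. Fourth differences: -48, -48, -48.
Level-4 differences are constant, so s has degree 4.
Fitting a degree-4 polynomial gives s(x) = -2x^4 - 7x² - 7x - 6.
Then s(9) = -13758.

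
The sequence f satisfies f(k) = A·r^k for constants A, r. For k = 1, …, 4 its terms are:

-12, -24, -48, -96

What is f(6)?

-384

Consecutive ratio: -24/(-12) = 2, and -48/(-24) = 2, so r = 2.
Then A·2^1 = -12 gives A = -6, and f(k) = -6·2^k.
f(6) = -6·2^6 = -384.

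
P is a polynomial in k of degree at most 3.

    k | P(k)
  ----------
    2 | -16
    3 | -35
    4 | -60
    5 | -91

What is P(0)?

First differences: -19, -25, -31. Second differences: -6, -6.
Level-2 differences are constant, so P has degree 2.
Fitting a degree-2 polynomial gives P(k) = -3k² - 4k + 4.
The constant term is P(0) = 4.

4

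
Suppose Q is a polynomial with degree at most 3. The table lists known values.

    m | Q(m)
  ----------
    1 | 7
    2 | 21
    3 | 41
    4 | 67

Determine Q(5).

99

First differences: 14, 20, 26. Second differences: 6, 6.
Level-2 differences are constant, so Q has degree 2.
Fitting a degree-2 polynomial gives Q(m) = 3m² + 5m - 1.
Then Q(5) = 99.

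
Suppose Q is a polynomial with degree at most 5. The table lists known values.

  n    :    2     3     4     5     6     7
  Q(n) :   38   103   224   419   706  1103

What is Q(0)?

4

First differences: 65, 121, 195, 287, 397. Second differences: 56, 74, 92, 110. Third differences: 18, 18, 18.
Level-3 differences are constant, so Q has degree 3.
Fitting a degree-3 polynomial gives Q(n) = 3n³ + n² + 3n + 4.
Then Q(0) = 4.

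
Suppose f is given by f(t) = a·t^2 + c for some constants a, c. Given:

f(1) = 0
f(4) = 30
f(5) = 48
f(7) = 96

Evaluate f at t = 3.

From f(1) = 0 and f(4) = 30: 1a + c = 0 and 16a + c = 30.
Subtracting: 15a = 30, so a = 2; then c = 0 − 2·1 = -2.
So f(t) = 2t² − 2, and f(3) = 16.

16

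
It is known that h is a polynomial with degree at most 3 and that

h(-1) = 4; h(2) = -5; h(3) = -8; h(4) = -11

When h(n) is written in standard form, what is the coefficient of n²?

0

Write h(n) = an³ + bn² + cn + d; the 4 given values yield a linear system in the 4 coefficients.
Solving, the top 2 coefficients vanish, and h(n) = -3n + 1.
The coefficient of n² is 0.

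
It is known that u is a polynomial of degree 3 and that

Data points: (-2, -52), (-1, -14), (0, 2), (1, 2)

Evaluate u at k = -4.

Write u(k) = ak³ + bk² + ck + d; the 4 given values yield a linear system in the 4 coefficients.
Solving, u(k) = k³ - 8k² + 7k + 2.
Then u(-4) = -218.

-218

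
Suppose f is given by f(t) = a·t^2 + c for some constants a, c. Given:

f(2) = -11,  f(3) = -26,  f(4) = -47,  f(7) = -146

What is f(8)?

-191

From f(2) = -11 and f(3) = -26: 4a + c = -11 and 9a + c = -26.
Subtracting: 5a = -15, so a = -3; then c = -11 − (-3)·4 = 1.
So f(t) = -3t² + 1, and f(8) = -191.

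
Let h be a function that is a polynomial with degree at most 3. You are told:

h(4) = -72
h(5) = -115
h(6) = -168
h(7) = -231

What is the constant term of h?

Write h(n) = an³ + bn² + cn + d; the 4 given values yield a linear system in the 4 coefficients.
Solving, the leading coefficient vanishes, and h(n) = -5n² + 2n.
The constant term is h(0) = 0.

0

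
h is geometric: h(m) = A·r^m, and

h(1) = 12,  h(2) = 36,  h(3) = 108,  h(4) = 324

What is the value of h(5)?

Consecutive ratio: 36/12 = 3, and 108/36 = 3, so r = 3.
Then A·3^1 = 12 gives A = 4, and h(m) = 4·3^m.
h(5) = 4·3^5 = 972.

972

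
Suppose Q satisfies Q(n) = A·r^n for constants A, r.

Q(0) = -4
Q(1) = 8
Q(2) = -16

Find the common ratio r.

Consecutive ratio: 8/(-4) = -2, and -16/8 = -2, so r = -2.
Then A·(-2)^0 = -4 gives A = -4, and Q(n) = -4·(-2)^n.

-2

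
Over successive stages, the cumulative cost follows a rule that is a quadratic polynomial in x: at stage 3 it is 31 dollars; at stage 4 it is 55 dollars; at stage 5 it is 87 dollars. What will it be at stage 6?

127

Write the value at x as u(x).
Write u(x) = ax² + bx + c; the 3 given values yield a linear system in the 3 coefficients.
Solving, u(x) = 4x² - 4x + 7.
Then u(6) = 127.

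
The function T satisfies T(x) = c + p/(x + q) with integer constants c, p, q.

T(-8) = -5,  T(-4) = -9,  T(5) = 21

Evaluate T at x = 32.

(T(x) − c)(x + q) = p for each data point; the three points give a linear system in c and q, then p follows.
Solving: c = 1, q = -2, p = 60, so T(x) = 1 + 60/(x − 2).
Then T(32) = 1 + 60/30 = 3.

3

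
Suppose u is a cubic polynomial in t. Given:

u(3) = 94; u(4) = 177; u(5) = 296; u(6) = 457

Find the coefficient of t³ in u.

Write u(t) = at³ + bt² + ct + d; the 4 given values yield a linear system in the 4 coefficients.
Solving, u(t) = t³ + 6t² + 4t + 1.
The coefficient of t³ is 1.

1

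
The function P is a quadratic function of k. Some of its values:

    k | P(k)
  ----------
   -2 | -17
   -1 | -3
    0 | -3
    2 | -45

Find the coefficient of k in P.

-7

Write P(k) = ak² + bk + c; the 4 given values yield a linear system in the 3 coefficients.
Solving, P(k) = -7k² - 7k - 3.
The coefficient of k is -7.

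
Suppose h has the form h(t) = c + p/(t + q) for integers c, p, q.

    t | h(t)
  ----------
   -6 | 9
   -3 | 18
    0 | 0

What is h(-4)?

12

(h(t) − c)(t + q) = p for each data point; the three points give a linear system in c and q, then p follows.
Solving: c = 6, q = 2, p = -12, so h(t) = 6 − 12/(t + 2).
Then h(-4) = 6 − 12/(-2) = 12.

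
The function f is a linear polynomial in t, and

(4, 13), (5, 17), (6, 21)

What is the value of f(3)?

Write f(t) = at + b; the 3 given values yield a linear system in the 2 coefficients.
Solving, f(t) = 4t - 3.
Then f(3) = 9.

9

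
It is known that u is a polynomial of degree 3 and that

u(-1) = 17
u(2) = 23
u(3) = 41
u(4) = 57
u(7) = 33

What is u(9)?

-103

Write u(x) = ax³ + bx² + cx + d; the 5 given values yield a linear system in the 4 coefficients.
Solving, u(x) = -x³ + 8x² - 3x + 5.
Then u(9) = -103.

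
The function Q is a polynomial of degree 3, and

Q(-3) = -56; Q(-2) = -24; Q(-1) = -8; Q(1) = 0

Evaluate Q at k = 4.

42

Write Q(k) = ak³ + bk² + ck + d; the 4 given values yield a linear system in the 4 coefficients.
Solving, Q(k) = k³ - 2k² + 3k - 2.
Then Q(4) = 42.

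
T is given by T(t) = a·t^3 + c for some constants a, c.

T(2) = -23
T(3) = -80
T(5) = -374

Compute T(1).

-2

From T(2) = -23 and T(3) = -80: 8a + c = -23 and 27a + c = -80.
Subtracting: 19a = -57, so a = -3; then c = -23 − (-3)·8 = 1.
So T(t) = -3t³ + 1, and T(1) = -2.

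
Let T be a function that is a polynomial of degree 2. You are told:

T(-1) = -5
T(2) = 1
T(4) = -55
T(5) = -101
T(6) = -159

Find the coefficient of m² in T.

-6

Write T(m) = am² + bm + c; the 5 given values yield a linear system in the 3 coefficients.
Solving, T(m) = -6m² + 8m + 9.
The coefficient of m² is -6.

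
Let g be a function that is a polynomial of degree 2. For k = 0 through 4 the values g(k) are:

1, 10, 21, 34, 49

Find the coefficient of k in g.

Write g(k) = ak² + bk + c; the 5 given values yield a linear system in the 3 coefficients.
Solving, g(k) = k² + 8k + 1.
The coefficient of k is 8.

8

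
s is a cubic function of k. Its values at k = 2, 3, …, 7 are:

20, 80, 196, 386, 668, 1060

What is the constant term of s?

Write s(k) = ak³ + bk² + ck + d; the 6 given values yield a linear system in the 4 coefficients.
Solving, s(k) = 3k³ + k² - 2k - 4.
The constant term is s(0) = -4.

-4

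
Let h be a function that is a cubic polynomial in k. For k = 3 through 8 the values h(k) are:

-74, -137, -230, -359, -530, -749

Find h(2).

Write h(k) = ak³ + bk² + ck + d; the 6 given values yield a linear system in the 4 coefficients.
Solving, h(k) = -k³ - 3k² - 5k - 5.
Then h(2) = -35.

-35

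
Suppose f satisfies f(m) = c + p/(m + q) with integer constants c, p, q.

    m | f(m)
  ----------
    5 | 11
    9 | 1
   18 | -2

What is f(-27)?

(f(m) − c)(m + q) = p for each data point; the three points give a linear system in c and q, then p follows.
Solving: c = -4, q = -3, p = 30, so f(m) = -4 + 30/(m − 3).
Then f(-27) = -4 + 30/(-30) = -5.

-5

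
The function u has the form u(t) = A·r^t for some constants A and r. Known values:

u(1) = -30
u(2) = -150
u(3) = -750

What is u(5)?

Consecutive ratio: -150/(-30) = 5, and -750/(-150) = 5, so r = 5.
Then A·5^1 = -30 gives A = -6, and u(t) = -6·5^t.
u(5) = -6·5^5 = -18750.

-18750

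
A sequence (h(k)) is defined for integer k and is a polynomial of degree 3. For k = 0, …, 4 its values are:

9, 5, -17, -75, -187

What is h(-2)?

35

First differences: -4, -22, -58, -112. Second differences: -18, -36, -54. Third differences: -18, -18.
Level-3 differences are constant, so h has degree 3.
Fitting a degree-3 polynomial gives h(k) = -3k³ - k + 9.
Then h(-2) = 35.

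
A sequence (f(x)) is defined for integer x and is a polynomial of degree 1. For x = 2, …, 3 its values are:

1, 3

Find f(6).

9

Write f(x) = ax + b; the 2 given values yield a linear system in the 2 coefficients.
Solving, f(x) = 2x - 3.
Then f(6) = 9.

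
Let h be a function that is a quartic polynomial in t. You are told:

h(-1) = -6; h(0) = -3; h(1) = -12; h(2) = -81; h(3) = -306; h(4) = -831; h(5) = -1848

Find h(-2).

First differences: 3, -9, -69, -225, -525, -1017. Second differences: -12, -60, -156, -300, -492. Third differences: -48, -96, -144, -192. Fourth differences: -48, -48, -48.
Level-4 differences are constant, so h has degree 4.
Fitting a degree-4 polynomial gives h(t) = -2t^4 - 4t³ - 4t² + t - 3.
Then h(-2) = -21.

-21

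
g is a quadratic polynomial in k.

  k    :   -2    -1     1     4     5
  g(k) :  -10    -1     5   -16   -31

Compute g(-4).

Write g(k) = ak² + bk + c; the 5 given values yield a linear system in the 3 coefficients.
Solving, g(k) = -2k² + 3k + 4.
Then g(-4) = -40.

-40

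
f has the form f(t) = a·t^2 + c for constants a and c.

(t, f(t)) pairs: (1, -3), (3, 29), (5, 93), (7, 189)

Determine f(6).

137

From f(1) = -3 and f(3) = 29: 1a + c = -3 and 9a + c = 29.
Subtracting: 8a = 32, so a = 4; then c = -3 − 4·1 = -7.
So f(t) = 4t² − 7, and f(6) = 137.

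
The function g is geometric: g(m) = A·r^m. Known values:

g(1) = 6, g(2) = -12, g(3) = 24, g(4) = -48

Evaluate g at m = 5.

Consecutive ratio: -12/6 = -2, and 24/(-12) = -2, so r = -2.
Then A·(-2)^1 = 6 gives A = -3, and g(m) = -3·(-2)^m.
g(5) = -3·(-2)^5 = 96.

96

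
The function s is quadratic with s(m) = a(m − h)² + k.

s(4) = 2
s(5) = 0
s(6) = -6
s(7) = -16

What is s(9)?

First differences -2, -6, -10; second difference -4 = 2a, so a = -2.
Expanding, the m-coefficient is −2ah = 4h; matching it to the data gives h = 4, and then k = 2.
So s(m) = -2(m − 4)² + 2.
s(9) = -2·5² + 2 = -48.

-48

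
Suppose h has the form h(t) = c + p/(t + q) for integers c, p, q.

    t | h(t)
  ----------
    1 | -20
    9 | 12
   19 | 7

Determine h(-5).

(h(t) − c)(t + q) = p for each data point; the three points give a linear system in c and q, then p follows.
Solving: c = 4, q = -3, p = 48, so h(t) = 4 + 48/(t − 3).
Then h(-5) = 4 + 48/(-8) = -2.

-2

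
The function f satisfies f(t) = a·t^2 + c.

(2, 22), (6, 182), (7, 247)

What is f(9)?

From f(2) = 22 and f(6) = 182: 4a + c = 22 and 36a + c = 182.
Subtracting: 32a = 160, so a = 5; then c = 22 − 5·4 = 2.
So f(t) = 5t² + 2, and f(9) = 407.

407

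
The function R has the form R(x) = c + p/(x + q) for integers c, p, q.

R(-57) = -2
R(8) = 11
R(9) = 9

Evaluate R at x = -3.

-11

(R(x) − c)(x + q) = p for each data point; the three points give a linear system in c and q, then p follows.
Solving: c = -1, q = -3, p = 60, so R(x) = -1 + 60/(x − 3).
Then R(-3) = -1 + 60/(-6) = -11.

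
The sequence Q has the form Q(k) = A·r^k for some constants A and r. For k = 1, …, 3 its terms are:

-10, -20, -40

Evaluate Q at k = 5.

-160

Consecutive ratio: -20/(-10) = 2, and -40/(-20) = 2, so r = 2.
Then A·2^1 = -10 gives A = -5, and Q(k) = -5·2^k.
Q(5) = -5·2^5 = -160.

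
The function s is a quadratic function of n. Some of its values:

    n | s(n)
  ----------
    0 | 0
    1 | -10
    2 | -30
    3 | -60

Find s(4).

-100

First differences: -10, -20, -30. Second differences: -10, -10.
Level-2 differences are constant, so s has degree 2.
Fitting a degree-2 polynomial gives s(n) = -5n² - 5n.
Then s(4) = -100.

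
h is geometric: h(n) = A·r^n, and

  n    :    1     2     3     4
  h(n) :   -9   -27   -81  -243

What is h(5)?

Consecutive ratio: -27/(-9) = 3, and -81/(-27) = 3, so r = 3.
Then A·3^1 = -9 gives A = -3, and h(n) = -3·3^n.
h(5) = -3·3^5 = -729.

-729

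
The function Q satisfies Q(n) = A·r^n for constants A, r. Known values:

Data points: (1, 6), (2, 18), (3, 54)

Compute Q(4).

Consecutive ratio: 18/6 = 3, and 54/18 = 3, so r = 3.
Then A·3^1 = 6 gives A = 2, and Q(n) = 2·3^n.
Q(4) = 2·3^4 = 162.

162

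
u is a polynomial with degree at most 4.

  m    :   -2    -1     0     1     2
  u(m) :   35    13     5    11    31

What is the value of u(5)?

175

Write u(m) = am^4 + bm³ + cm² + dm + e; the 5 given values yield a linear system in the 5 coefficients.
Solving, the top 2 coefficients vanish, and u(m) = 7m² - m + 5.
Then u(5) = 175.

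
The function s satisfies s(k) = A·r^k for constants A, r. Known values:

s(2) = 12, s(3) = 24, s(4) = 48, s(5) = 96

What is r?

2

Consecutive ratio: 24/12 = 2, and 48/24 = 2, so r = 2.
Then A·2^2 = 12 gives A = 3, and s(k) = 3·2^k.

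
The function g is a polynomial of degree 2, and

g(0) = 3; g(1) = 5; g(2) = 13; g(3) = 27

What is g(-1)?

7

First differences: 2, 8, 14. Second differences: 6, 6.
Level-2 differences are constant, so g has degree 2.
Fitting a degree-2 polynomial gives g(t) = 3t² - t + 3.
Then g(-1) = 7.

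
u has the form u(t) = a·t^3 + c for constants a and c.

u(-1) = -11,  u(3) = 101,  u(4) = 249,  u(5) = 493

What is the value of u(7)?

1365

From u(-1) = -11 and u(3) = 101: -1a + c = -11 and 27a + c = 101.
Subtracting: 28a = 112, so a = 4; then c = -11 − 4·(-1) = -7.
So u(t) = 4t³ − 7, and u(7) = 1365.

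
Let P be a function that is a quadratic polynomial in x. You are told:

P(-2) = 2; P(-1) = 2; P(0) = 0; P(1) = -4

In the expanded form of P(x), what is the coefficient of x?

First differences: 0, -2, -4. Second differences: -2, -2.
Level-2 differences are constant, so P has degree 2.
Fitting a degree-2 polynomial gives P(x) = -x² - 3x.
The coefficient of x is -3.

-3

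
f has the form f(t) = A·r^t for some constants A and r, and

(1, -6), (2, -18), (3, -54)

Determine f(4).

-162

Consecutive ratio: -18/(-6) = 3, and -54/(-18) = 3, so r = 3.
Then A·3^1 = -6 gives A = -2, and f(t) = -2·3^t.
f(4) = -2·3^4 = -162.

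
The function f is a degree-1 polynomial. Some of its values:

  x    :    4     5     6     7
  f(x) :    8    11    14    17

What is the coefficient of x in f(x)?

First differences: 3, 3, 3.
Level-1 differences are constant, so f has degree 1.
Fitting a degree-1 polynomial gives f(x) = 3x - 4.
The coefficient of x is 3.

3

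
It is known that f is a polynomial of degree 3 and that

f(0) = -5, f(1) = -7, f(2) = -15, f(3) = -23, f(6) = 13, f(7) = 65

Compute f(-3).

Write f(t) = at³ + bt² + ct + d; the 6 given values yield a linear system in the 4 coefficients.
Solving, f(t) = t³ - 6t² + 3t - 5.
Then f(-3) = -95.

-95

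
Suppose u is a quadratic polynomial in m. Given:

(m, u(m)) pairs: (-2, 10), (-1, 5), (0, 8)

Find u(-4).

Write u(m) = am² + bm + c; the 3 given values yield a linear system in the 3 coefficients.
Solving, u(m) = 4m² + 7m + 8.
Then u(-4) = 44.

44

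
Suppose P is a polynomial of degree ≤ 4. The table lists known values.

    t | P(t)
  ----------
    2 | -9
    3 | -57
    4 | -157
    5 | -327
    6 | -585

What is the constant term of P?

3

First differences: -48, -100, -170, -258. Second differences: -52, -70, -88. Third differences: -18, -18.
Level-3 differences are constant, so P has degree 3.
Fitting a degree-3 polynomial gives P(t) = -3t³ + t² + 4t + 3.
The constant term is P(0) = 3.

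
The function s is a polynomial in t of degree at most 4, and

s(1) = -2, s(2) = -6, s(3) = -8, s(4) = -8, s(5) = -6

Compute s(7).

First differences: -4, -2, 0, 2. Second differences: 2, 2, 2.
Level-2 differences are constant, so s has degree 2.
Fitting a degree-2 polynomial gives s(t) = t² - 7t + 4.
Then s(7) = 4.

4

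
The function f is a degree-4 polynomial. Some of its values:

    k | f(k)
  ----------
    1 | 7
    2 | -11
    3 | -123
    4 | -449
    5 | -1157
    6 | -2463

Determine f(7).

First differences: -18, -112, -326, -708, -1306. Second differences: -94, -214, -382, -598. Third differences: -120, -168, -216. Fourth differences: -48, -48.
Level-4 differences are constant, so f has degree 4.
Fitting a degree-4 polynomial gives f(k) = -2k^4 + 3k² + 3k + 3.
Then f(7) = -4631.

-4631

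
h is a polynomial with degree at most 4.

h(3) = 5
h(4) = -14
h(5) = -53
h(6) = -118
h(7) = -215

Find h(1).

Write h(t) = at^4 + bt³ + ct² + dt + e; the 5 given values yield a linear system in the 5 coefficients.
Solving, the leading coefficient vanishes, and h(t) = -t³ + 2t² + 4t + 2.
Then h(1) = 7.

7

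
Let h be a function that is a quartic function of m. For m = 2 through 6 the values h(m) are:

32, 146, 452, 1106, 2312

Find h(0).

Write h(m) = am^4 + bm³ + cm² + dm + e; the 5 given values yield a linear system in the 5 coefficients.
Solving, h(m) = 2m^4 - 2m³ + 4m² + 2m - 4.
Then h(0) = -4.

-4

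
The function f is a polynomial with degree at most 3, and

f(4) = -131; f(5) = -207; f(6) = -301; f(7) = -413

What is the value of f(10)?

-857

First differences: -76, -94, -112. Second differences: -18, -18.
Level-2 differences are constant, so f has degree 2.
Fitting a degree-2 polynomial gives f(x) = -9x² + 5x - 7.
Then f(10) = -857.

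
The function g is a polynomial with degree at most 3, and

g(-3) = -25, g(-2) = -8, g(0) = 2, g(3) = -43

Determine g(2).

-20

Write g(n) = an³ + bn² + cn + d; the 4 given values yield a linear system in the 4 coefficients.
Solving, the leading coefficient vanishes, and g(n) = -4n² - 3n + 2.
Then g(2) = -20.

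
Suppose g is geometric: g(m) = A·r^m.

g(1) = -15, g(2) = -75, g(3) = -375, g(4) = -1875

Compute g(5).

-9375

Consecutive ratio: -75/(-15) = 5, and -375/(-75) = 5, so r = 5.
Then A·5^1 = -15 gives A = -3, and g(m) = -3·5^m.
g(5) = -3·5^5 = -9375.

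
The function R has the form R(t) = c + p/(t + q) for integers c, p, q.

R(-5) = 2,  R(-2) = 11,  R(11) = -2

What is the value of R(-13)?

(R(t) − c)(t + q) = p for each data point; the three points give a linear system in c and q, then p follows.
Solving: c = -1, q = 1, p = -12, so R(t) = -1 − 12/(t + 1).
Then R(-13) = -1 − 12/(-12) = 0.

0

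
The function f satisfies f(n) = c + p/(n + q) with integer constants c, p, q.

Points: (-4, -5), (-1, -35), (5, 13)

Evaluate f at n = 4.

(f(n) − c)(n + q) = p for each data point; the three points give a linear system in c and q, then p follows.
Solving: c = 5, q = 0, p = 40, so f(n) = 5 + 40/(n + 0).
Then f(4) = 5 + 40/4 = 15.

15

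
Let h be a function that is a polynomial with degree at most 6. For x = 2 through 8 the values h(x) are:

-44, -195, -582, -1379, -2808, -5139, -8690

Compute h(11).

Write h(x) = ax^6 + bx^5 + cx^4 + dx³ + ex² + px + q; the 7 given values yield a linear system in the 7 coefficients.
Solving, the top 2 coefficients vanish, and h(x) = -2x^4 - x³ + x² - 7x + 6.
Then h(11) = -30563.

-30563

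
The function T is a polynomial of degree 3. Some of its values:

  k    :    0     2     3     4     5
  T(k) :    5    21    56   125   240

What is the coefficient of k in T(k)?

Write T(k) = ak³ + bk² + ck + d; the 5 given values yield a linear system in the 4 coefficients.
Solving, T(k) = 2k³ - k² + 2k + 5.
The coefficient of k is 2.

2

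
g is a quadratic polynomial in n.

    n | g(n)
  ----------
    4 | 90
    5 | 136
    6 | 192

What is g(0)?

Write g(n) = an² + bn + c; the 3 given values yield a linear system in the 3 coefficients.
Solving, g(n) = 5n² + n + 6.
The constant term is g(0) = 6.

6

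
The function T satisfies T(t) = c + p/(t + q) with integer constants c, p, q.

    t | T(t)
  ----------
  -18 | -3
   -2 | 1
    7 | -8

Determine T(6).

(T(t) − c)(t + q) = p for each data point; the three points give a linear system in c and q, then p follows.
Solving: c = -4, q = -2, p = -20, so T(t) = -4 − 20/(t − 2).
Then T(6) = -4 − 20/4 = -9.

-9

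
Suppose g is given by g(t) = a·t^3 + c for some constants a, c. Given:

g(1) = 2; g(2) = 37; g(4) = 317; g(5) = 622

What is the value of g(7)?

From g(1) = 2 and g(2) = 37: 1a + c = 2 and 8a + c = 37.
Subtracting: 7a = 35, so a = 5; then c = 2 − 5·1 = -3.
So g(t) = 5t³ − 3, and g(7) = 1712.

1712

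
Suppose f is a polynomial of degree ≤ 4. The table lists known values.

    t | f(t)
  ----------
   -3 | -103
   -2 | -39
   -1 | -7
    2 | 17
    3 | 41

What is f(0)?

5

Write f(t) = at^4 + bt³ + ct² + dt + e; the 5 given values yield a linear system in the 5 coefficients.
Solving, the leading coefficient vanishes, and f(t) = 2t³ - 4t² + 6t + 5.
Then f(0) = 5.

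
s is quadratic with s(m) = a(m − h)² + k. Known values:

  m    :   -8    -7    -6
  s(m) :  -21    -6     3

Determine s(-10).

-69

First differences 15, 9; second difference -6 = 2a, so a = -3.
Expanding, the m-coefficient is −2ah = 6h; matching it to the data gives h = -5, and then k = 6.
So s(m) = -3(m + 5)² + 6.
s(-10) = -3·(-5)² + 6 = -69.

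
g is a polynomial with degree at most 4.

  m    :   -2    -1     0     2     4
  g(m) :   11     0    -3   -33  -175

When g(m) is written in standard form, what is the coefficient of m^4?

Write g(m) = am^4 + bm³ + cm² + dm + e; the 5 given values yield a linear system in the 5 coefficients.
Solving, the leading coefficient vanishes, and g(m) = -2m³ - 2m² - 3m - 3.
The coefficient of m^4 is 0.

0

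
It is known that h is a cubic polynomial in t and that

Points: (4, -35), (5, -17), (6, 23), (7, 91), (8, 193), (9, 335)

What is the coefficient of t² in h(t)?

First differences: 18, 40, 68, 102, 142. Second differences: 22, 28, 34, 40. Third differences: 6, 6, 6.
Level-3 differences are constant, so h has degree 3.
Fitting a degree-3 polynomial gives h(t) = t³ - 4t² - 7t - 7.
The coefficient of t² is -4.

-4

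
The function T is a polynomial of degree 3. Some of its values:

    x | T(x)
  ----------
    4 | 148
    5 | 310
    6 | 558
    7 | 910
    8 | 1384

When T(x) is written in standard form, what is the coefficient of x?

First differences: 162, 248, 352, 474. Second differences: 86, 104, 122. Third differences: 18, 18.
Level-3 differences are constant, so T has degree 3.
Fitting a degree-3 polynomial gives T(x) = 3x³ - 2x² - 3x.
The coefficient of x is -3.

-3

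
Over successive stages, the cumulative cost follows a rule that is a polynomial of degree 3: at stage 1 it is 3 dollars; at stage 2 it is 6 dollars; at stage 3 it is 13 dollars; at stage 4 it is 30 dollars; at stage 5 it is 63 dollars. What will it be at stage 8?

318

Write the value at n as s(n).
First differences: 3, 7, 17, 33. Second differences: 4, 10, 16. Third differences: 6, 6.
Level-3 differences are constant, so s has degree 3.
Fitting a degree-3 polynomial gives s(n) = n³ - 4n² + 8n - 2.
Then s(8) = 318.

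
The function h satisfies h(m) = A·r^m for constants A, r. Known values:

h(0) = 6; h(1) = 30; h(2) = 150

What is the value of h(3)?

Consecutive ratio: 30/6 = 5, and 150/30 = 5, so r = 5.
Then A·5^0 = 6 gives A = 6, and h(m) = 6·5^m.
h(3) = 6·5^3 = 750.

750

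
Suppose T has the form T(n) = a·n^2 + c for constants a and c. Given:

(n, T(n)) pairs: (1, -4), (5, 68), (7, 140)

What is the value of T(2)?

From T(1) = -4 and T(5) = 68: 1a + c = -4 and 25a + c = 68.
Subtracting: 24a = 72, so a = 3; then c = -4 − 3·1 = -7.
So T(n) = 3n² − 7, and T(2) = 5.

5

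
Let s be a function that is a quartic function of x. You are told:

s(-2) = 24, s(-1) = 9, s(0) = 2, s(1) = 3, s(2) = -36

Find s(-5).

-603

Write s(x) = ax^4 + bx³ + cx² + dx + e; the 5 given values yield a linear system in the 5 coefficients.
Solving, s(x) = -2x^4 - 4x³ + 6x² + x + 2.
Then s(-5) = -603.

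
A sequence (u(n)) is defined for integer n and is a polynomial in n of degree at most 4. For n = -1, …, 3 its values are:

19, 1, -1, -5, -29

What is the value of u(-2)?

71

Write u(n) = an^4 + bn³ + cn² + dn + e; the 5 given values yield a linear system in the 5 coefficients.
Solving, the leading coefficient vanishes, and u(n) = -3n³ + 8n² - 7n + 1.
Then u(-2) = 71.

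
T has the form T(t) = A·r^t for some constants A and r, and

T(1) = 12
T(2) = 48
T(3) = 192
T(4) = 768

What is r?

4

Consecutive ratio: 48/12 = 4, and 192/48 = 4, so r = 4.
Then A·4^1 = 12 gives A = 3, and T(t) = 3·4^t.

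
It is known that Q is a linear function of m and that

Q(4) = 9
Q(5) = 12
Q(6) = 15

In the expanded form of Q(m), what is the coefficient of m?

3

First differences: 3, 3.
Level-1 differences are constant, so Q has degree 1.
Fitting a degree-1 polynomial gives Q(m) = 3m - 3.
The coefficient of m is 3.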